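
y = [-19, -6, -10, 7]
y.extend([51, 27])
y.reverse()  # [27, 51, 7, -10, -6, -19]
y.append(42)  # [27, 51, 7, -10, -6, -19, 42]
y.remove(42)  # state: [27, 51, 7, -10, -6, -19]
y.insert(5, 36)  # [27, 51, 7, -10, -6, 36, -19]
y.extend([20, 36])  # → [27, 51, 7, -10, -6, 36, -19, 20, 36]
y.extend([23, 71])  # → [27, 51, 7, -10, -6, 36, -19, 20, 36, 23, 71]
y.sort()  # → [-19, -10, -6, 7, 20, 23, 27, 36, 36, 51, 71]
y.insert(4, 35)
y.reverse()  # [71, 51, 36, 36, 27, 23, 20, 35, 7, -6, -10, -19]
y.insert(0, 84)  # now [84, 71, 51, 36, 36, 27, 23, 20, 35, 7, -6, -10, -19]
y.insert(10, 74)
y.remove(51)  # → [84, 71, 36, 36, 27, 23, 20, 35, 7, 74, -6, -10, -19]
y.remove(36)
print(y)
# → [84, 71, 36, 27, 23, 20, 35, 7, 74, -6, -10, -19]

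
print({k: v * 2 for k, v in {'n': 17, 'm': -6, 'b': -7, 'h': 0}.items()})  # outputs {'n': 34, 'm': -12, 'b': -14, 'h': 0}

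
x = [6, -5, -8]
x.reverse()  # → [-8, -5, 6]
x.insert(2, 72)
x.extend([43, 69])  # [-8, -5, 72, 6, 43, 69]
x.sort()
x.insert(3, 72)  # [-8, -5, 6, 72, 43, 69, 72]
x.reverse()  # [72, 69, 43, 72, 6, -5, -8]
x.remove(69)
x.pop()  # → -8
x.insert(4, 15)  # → [72, 43, 72, 6, 15, -5]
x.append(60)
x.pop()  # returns 60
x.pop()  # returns -5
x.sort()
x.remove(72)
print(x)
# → [6, 15, 43, 72]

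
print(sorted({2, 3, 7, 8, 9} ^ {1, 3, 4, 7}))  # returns [1, 2, 4, 8, 9]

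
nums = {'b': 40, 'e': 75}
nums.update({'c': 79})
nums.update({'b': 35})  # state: {'b': 35, 'e': 75, 'c': 79}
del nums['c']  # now {'b': 35, 'e': 75}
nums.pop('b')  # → 35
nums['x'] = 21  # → {'e': 75, 'x': 21}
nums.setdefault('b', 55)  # 55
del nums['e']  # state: {'x': 21, 'b': 55}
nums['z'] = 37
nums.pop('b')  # 55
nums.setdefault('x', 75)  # 21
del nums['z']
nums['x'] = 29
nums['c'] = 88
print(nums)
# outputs {'x': 29, 'c': 88}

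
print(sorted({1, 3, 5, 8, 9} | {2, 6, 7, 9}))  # [1, 2, 3, 5, 6, 7, 8, 9]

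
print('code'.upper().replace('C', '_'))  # _ODE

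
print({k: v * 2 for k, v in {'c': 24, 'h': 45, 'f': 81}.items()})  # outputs {'c': 48, 'h': 90, 'f': 162}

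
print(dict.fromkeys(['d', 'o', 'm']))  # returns {'d': None, 'o': None, 'm': None}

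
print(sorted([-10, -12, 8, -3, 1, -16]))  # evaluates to [-16, -12, -10, -3, 1, 8]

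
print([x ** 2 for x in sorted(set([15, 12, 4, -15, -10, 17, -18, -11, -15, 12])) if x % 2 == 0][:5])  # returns [324, 100, 16, 144]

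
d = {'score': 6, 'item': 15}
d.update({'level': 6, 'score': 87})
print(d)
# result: {'score': 87, 'item': 15, 'level': 6}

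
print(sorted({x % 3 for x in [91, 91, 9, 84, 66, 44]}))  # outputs [0, 1, 2]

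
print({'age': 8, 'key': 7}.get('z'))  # None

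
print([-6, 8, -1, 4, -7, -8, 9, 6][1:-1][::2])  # [8, 4, -8]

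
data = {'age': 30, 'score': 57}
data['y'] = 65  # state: {'age': 30, 'score': 57, 'y': 65}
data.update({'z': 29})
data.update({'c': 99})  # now {'age': 30, 'score': 57, 'y': 65, 'z': 29, 'c': 99}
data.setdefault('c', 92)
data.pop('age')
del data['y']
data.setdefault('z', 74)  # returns 29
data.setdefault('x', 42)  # 42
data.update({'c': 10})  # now {'score': 57, 'z': 29, 'c': 10, 'x': 42}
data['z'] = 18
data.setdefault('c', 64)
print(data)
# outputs {'score': 57, 'z': 18, 'c': 10, 'x': 42}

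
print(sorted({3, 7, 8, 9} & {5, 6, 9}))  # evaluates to [9]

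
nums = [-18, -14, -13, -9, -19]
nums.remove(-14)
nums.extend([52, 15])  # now [-18, -13, -9, -19, 52, 15]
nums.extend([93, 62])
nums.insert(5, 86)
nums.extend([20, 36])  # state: [-18, -13, -9, -19, 52, 86, 15, 93, 62, 20, 36]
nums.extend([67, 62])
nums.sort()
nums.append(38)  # [-19, -18, -13, -9, 15, 20, 36, 52, 62, 62, 67, 86, 93, 38]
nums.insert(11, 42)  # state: [-19, -18, -13, -9, 15, 20, 36, 52, 62, 62, 67, 42, 86, 93, 38]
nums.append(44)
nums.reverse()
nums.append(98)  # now [44, 38, 93, 86, 42, 67, 62, 62, 52, 36, 20, 15, -9, -13, -18, -19, 98]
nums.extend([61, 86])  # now [44, 38, 93, 86, 42, 67, 62, 62, 52, 36, 20, 15, -9, -13, -18, -19, 98, 61, 86]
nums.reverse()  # [86, 61, 98, -19, -18, -13, -9, 15, 20, 36, 52, 62, 62, 67, 42, 86, 93, 38, 44]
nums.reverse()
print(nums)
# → [44, 38, 93, 86, 42, 67, 62, 62, 52, 36, 20, 15, -9, -13, -18, -19, 98, 61, 86]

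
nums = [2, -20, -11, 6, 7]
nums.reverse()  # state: [7, 6, -11, -20, 2]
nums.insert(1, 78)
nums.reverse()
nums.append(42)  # [2, -20, -11, 6, 78, 7, 42]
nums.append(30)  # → [2, -20, -11, 6, 78, 7, 42, 30]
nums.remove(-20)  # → [2, -11, 6, 78, 7, 42, 30]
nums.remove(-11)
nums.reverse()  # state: [30, 42, 7, 78, 6, 2]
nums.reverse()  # [2, 6, 78, 7, 42, 30]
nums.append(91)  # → [2, 6, 78, 7, 42, 30, 91]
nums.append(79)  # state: [2, 6, 78, 7, 42, 30, 91, 79]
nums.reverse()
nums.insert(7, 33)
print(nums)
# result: [79, 91, 30, 42, 7, 78, 6, 33, 2]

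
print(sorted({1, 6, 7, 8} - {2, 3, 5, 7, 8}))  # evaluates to [1, 6]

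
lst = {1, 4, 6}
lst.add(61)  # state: {1, 4, 6, 61}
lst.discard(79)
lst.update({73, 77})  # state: {1, 4, 6, 61, 73, 77}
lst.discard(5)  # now {1, 4, 6, 61, 73, 77}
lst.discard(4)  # {1, 6, 61, 73, 77}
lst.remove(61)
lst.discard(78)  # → {1, 6, 73, 77}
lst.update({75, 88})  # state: {1, 6, 73, 75, 77, 88}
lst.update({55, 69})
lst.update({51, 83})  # {1, 6, 51, 55, 69, 73, 75, 77, 83, 88}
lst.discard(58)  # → {1, 6, 51, 55, 69, 73, 75, 77, 83, 88}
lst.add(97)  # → {1, 6, 51, 55, 69, 73, 75, 77, 83, 88, 97}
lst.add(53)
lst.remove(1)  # {6, 51, 53, 55, 69, 73, 75, 77, 83, 88, 97}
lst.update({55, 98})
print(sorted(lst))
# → [6, 51, 53, 55, 69, 73, 75, 77, 83, 88, 97, 98]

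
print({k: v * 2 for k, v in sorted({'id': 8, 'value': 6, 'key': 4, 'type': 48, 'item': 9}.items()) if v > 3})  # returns {'id': 16, 'item': 18, 'key': 8, 'type': 96, 'value': 12}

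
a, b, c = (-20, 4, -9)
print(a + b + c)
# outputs -25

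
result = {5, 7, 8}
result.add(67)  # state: {5, 7, 8, 67}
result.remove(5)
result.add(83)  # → {7, 8, 67, 83}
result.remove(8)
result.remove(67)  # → {7, 83}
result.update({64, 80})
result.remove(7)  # {64, 80, 83}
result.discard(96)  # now {64, 80, 83}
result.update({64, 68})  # {64, 68, 80, 83}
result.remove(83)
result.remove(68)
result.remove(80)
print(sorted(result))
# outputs [64]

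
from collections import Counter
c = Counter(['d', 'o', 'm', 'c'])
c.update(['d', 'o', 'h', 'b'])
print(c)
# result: Counter({'d': 2, 'o': 2, 'm': 1, 'c': 1, 'h': 1, 'b': 1})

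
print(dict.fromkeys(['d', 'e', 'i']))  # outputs {'d': None, 'e': None, 'i': None}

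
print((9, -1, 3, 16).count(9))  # 1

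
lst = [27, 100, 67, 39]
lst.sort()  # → [27, 39, 67, 100]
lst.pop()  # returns 100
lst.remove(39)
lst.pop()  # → 67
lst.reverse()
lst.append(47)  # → [27, 47]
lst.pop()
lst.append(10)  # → [27, 10]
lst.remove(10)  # [27]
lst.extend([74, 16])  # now [27, 74, 16]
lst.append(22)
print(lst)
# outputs [27, 74, 16, 22]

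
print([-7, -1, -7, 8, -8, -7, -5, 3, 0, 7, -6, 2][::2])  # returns [-7, -7, -8, -5, 0, -6]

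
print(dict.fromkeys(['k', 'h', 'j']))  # {'k': None, 'h': None, 'j': None}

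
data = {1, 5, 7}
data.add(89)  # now {1, 5, 7, 89}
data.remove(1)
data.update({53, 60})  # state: {5, 7, 53, 60, 89}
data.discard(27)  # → {5, 7, 53, 60, 89}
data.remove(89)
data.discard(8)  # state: {5, 7, 53, 60}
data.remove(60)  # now {5, 7, 53}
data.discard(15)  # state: {5, 7, 53}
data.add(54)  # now {5, 7, 53, 54}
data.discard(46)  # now {5, 7, 53, 54}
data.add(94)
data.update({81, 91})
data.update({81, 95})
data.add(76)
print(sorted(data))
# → [5, 7, 53, 54, 76, 81, 91, 94, 95]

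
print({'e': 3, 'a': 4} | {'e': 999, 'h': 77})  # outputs {'e': 999, 'a': 4, 'h': 77}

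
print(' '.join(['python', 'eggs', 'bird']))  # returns python eggs bird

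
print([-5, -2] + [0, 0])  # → [-5, -2, 0, 0]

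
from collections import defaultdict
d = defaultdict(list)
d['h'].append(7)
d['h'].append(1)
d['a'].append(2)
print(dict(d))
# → {'h': [7, 1], 'a': [2]}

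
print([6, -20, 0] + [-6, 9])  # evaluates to [6, -20, 0, -6, 9]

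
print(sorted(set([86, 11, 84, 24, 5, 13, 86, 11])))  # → [5, 11, 13, 24, 84, 86]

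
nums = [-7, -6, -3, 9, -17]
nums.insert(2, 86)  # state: [-7, -6, 86, -3, 9, -17]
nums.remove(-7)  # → [-6, 86, -3, 9, -17]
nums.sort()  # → [-17, -6, -3, 9, 86]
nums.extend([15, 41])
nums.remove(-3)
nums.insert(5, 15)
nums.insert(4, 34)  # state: [-17, -6, 9, 86, 34, 15, 15, 41]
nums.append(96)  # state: [-17, -6, 9, 86, 34, 15, 15, 41, 96]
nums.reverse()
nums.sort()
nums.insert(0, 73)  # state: [73, -17, -6, 9, 15, 15, 34, 41, 86, 96]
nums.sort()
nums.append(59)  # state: [-17, -6, 9, 15, 15, 34, 41, 73, 86, 96, 59]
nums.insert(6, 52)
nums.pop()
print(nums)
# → [-17, -6, 9, 15, 15, 34, 52, 41, 73, 86, 96]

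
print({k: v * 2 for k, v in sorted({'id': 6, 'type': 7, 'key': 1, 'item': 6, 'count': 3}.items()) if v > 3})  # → {'id': 12, 'item': 12, 'type': 14}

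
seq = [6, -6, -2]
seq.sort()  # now [-6, -2, 6]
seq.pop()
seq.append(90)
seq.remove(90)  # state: [-6, -2]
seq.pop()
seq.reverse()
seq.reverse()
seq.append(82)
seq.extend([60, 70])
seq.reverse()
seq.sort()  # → [-6, 60, 70, 82]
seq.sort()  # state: [-6, 60, 70, 82]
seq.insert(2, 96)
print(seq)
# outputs [-6, 60, 96, 70, 82]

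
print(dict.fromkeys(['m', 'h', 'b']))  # {'m': None, 'h': None, 'b': None}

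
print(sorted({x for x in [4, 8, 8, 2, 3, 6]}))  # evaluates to [2, 3, 4, 6, 8]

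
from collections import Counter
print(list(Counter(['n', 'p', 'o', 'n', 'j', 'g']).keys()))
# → ['n', 'p', 'o', 'j', 'g']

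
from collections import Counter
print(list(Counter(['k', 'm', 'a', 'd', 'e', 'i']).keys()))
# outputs ['k', 'm', 'a', 'd', 'e', 'i']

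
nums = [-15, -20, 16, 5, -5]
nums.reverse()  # [-5, 5, 16, -20, -15]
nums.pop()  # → -15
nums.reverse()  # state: [-20, 16, 5, -5]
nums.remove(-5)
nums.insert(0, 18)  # [18, -20, 16, 5]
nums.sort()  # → [-20, 5, 16, 18]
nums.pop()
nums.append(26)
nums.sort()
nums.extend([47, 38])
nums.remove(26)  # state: [-20, 5, 16, 47, 38]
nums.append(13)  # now [-20, 5, 16, 47, 38, 13]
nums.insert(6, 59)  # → [-20, 5, 16, 47, 38, 13, 59]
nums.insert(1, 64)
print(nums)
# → [-20, 64, 5, 16, 47, 38, 13, 59]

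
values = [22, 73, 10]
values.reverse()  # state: [10, 73, 22]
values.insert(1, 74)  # [10, 74, 73, 22]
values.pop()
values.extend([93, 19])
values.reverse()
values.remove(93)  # [19, 73, 74, 10]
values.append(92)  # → [19, 73, 74, 10, 92]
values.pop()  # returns 92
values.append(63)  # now [19, 73, 74, 10, 63]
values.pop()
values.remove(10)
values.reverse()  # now [74, 73, 19]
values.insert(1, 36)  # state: [74, 36, 73, 19]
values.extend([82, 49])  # [74, 36, 73, 19, 82, 49]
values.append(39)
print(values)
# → [74, 36, 73, 19, 82, 49, 39]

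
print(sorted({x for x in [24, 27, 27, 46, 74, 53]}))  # [24, 27, 46, 53, 74]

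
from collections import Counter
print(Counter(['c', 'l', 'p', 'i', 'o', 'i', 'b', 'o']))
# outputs Counter({'i': 2, 'o': 2, 'c': 1, 'l': 1, 'p': 1, 'b': 1})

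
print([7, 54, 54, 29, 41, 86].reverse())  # None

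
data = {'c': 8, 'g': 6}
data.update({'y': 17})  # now {'c': 8, 'g': 6, 'y': 17}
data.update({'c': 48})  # {'c': 48, 'g': 6, 'y': 17}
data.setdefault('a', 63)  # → 63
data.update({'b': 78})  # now {'c': 48, 'g': 6, 'y': 17, 'a': 63, 'b': 78}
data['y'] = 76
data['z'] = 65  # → {'c': 48, 'g': 6, 'y': 76, 'a': 63, 'b': 78, 'z': 65}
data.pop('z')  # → 65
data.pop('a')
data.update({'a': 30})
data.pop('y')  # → 76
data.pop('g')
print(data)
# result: {'c': 48, 'b': 78, 'a': 30}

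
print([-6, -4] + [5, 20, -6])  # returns [-6, -4, 5, 20, -6]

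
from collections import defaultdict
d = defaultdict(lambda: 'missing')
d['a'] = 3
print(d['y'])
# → missing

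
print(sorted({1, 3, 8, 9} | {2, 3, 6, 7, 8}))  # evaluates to [1, 2, 3, 6, 7, 8, 9]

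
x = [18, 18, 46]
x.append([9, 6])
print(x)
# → [18, 18, 46, [9, 6]]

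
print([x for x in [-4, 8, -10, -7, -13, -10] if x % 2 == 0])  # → [-4, 8, -10, -10]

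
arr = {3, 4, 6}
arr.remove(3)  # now {4, 6}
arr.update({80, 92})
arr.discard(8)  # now {4, 6, 80, 92}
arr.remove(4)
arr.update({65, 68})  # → {6, 65, 68, 80, 92}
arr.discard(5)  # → {6, 65, 68, 80, 92}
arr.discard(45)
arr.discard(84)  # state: {6, 65, 68, 80, 92}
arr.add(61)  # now {6, 61, 65, 68, 80, 92}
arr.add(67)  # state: {6, 61, 65, 67, 68, 80, 92}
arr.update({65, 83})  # {6, 61, 65, 67, 68, 80, 83, 92}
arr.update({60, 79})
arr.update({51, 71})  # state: {6, 51, 60, 61, 65, 67, 68, 71, 79, 80, 83, 92}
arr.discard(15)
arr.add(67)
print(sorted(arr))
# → [6, 51, 60, 61, 65, 67, 68, 71, 79, 80, 83, 92]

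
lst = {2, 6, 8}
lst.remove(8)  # {2, 6}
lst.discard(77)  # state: {2, 6}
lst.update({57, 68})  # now {2, 6, 57, 68}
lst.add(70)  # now {2, 6, 57, 68, 70}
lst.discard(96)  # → {2, 6, 57, 68, 70}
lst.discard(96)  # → {2, 6, 57, 68, 70}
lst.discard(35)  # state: {2, 6, 57, 68, 70}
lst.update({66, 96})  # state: {2, 6, 57, 66, 68, 70, 96}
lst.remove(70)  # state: {2, 6, 57, 66, 68, 96}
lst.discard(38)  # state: {2, 6, 57, 66, 68, 96}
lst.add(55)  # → {2, 6, 55, 57, 66, 68, 96}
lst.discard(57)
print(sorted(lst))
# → [2, 6, 55, 66, 68, 96]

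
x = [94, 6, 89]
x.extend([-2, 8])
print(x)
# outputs [94, 6, 89, -2, 8]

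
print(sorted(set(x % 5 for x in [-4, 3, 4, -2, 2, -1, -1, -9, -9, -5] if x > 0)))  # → [2, 3, 4]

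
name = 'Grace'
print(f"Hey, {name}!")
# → Hey, Grace!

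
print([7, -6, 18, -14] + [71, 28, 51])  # [7, -6, 18, -14, 71, 28, 51]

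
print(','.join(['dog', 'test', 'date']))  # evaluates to dog,test,date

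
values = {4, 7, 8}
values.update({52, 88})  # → {4, 7, 8, 52, 88}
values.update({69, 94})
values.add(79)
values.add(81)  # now {4, 7, 8, 52, 69, 79, 81, 88, 94}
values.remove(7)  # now {4, 8, 52, 69, 79, 81, 88, 94}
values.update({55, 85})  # {4, 8, 52, 55, 69, 79, 81, 85, 88, 94}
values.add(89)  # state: {4, 8, 52, 55, 69, 79, 81, 85, 88, 89, 94}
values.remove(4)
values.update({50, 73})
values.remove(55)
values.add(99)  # {8, 50, 52, 69, 73, 79, 81, 85, 88, 89, 94, 99}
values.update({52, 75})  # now {8, 50, 52, 69, 73, 75, 79, 81, 85, 88, 89, 94, 99}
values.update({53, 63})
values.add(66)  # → {8, 50, 52, 53, 63, 66, 69, 73, 75, 79, 81, 85, 88, 89, 94, 99}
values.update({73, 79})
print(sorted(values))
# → [8, 50, 52, 53, 63, 66, 69, 73, 75, 79, 81, 85, 88, 89, 94, 99]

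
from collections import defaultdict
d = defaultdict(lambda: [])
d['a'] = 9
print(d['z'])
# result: []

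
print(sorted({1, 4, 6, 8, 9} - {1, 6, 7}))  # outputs [4, 8, 9]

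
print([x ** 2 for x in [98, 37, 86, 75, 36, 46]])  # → [9604, 1369, 7396, 5625, 1296, 2116]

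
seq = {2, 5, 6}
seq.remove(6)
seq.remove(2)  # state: {5}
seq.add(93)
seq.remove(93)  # {5}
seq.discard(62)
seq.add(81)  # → {5, 81}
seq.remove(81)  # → {5}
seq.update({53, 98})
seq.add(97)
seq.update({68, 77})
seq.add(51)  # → {5, 51, 53, 68, 77, 97, 98}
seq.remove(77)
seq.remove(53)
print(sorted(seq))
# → [5, 51, 68, 97, 98]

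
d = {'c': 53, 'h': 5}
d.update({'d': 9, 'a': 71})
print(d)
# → {'c': 53, 'h': 5, 'd': 9, 'a': 71}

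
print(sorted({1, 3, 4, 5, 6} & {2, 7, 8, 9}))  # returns []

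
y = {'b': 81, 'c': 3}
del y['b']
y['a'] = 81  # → {'c': 3, 'a': 81}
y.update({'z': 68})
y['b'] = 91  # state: {'c': 3, 'a': 81, 'z': 68, 'b': 91}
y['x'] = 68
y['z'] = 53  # {'c': 3, 'a': 81, 'z': 53, 'b': 91, 'x': 68}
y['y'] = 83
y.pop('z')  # 53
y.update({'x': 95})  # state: {'c': 3, 'a': 81, 'b': 91, 'x': 95, 'y': 83}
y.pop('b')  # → 91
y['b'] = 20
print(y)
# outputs {'c': 3, 'a': 81, 'x': 95, 'y': 83, 'b': 20}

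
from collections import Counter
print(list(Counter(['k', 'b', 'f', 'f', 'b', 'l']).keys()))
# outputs ['k', 'b', 'f', 'l']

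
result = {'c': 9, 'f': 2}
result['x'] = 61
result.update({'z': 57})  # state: {'c': 9, 'f': 2, 'x': 61, 'z': 57}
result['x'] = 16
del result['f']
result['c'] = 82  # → {'c': 82, 'x': 16, 'z': 57}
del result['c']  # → {'x': 16, 'z': 57}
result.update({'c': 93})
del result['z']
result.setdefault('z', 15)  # 15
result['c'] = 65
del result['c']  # {'x': 16, 'z': 15}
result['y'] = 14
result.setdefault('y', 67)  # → 14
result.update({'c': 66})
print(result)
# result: {'x': 16, 'z': 15, 'y': 14, 'c': 66}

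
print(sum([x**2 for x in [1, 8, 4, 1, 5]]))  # 107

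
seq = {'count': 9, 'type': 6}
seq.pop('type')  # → 6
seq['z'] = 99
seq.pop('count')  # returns 9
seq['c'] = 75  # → {'z': 99, 'c': 75}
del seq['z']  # {'c': 75}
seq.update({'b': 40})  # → {'c': 75, 'b': 40}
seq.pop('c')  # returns 75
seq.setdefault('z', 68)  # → 68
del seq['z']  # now {'b': 40}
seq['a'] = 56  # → {'b': 40, 'a': 56}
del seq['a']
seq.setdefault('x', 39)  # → 39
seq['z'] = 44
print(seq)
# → {'b': 40, 'x': 39, 'z': 44}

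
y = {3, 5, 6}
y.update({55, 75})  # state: {3, 5, 6, 55, 75}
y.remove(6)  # {3, 5, 55, 75}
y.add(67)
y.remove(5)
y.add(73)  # {3, 55, 67, 73, 75}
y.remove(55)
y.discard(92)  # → {3, 67, 73, 75}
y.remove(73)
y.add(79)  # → {3, 67, 75, 79}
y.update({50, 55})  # {3, 50, 55, 67, 75, 79}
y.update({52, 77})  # {3, 50, 52, 55, 67, 75, 77, 79}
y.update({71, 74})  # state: {3, 50, 52, 55, 67, 71, 74, 75, 77, 79}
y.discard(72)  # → {3, 50, 52, 55, 67, 71, 74, 75, 77, 79}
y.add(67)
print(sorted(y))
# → [3, 50, 52, 55, 67, 71, 74, 75, 77, 79]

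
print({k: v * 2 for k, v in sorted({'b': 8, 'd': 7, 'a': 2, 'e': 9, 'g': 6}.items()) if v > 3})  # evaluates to {'b': 16, 'd': 14, 'e': 18, 'g': 12}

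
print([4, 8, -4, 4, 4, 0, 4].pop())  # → 4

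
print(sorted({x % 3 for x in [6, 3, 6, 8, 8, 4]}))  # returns [0, 1, 2]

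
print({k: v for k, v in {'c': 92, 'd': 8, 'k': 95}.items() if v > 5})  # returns {'c': 92, 'd': 8, 'k': 95}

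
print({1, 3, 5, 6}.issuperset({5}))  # True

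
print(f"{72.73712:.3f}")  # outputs 72.737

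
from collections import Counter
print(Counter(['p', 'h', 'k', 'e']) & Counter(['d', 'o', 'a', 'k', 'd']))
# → Counter({'k': 1})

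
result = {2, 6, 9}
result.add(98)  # {2, 6, 9, 98}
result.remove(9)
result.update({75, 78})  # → {2, 6, 75, 78, 98}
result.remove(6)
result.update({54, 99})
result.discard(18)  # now {2, 54, 75, 78, 98, 99}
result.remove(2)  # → {54, 75, 78, 98, 99}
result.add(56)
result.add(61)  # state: {54, 56, 61, 75, 78, 98, 99}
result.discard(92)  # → {54, 56, 61, 75, 78, 98, 99}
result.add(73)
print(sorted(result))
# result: [54, 56, 61, 73, 75, 78, 98, 99]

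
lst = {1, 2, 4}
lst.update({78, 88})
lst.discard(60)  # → {1, 2, 4, 78, 88}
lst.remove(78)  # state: {1, 2, 4, 88}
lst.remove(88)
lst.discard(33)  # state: {1, 2, 4}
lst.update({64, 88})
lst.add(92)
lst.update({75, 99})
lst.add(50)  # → {1, 2, 4, 50, 64, 75, 88, 92, 99}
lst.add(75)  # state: {1, 2, 4, 50, 64, 75, 88, 92, 99}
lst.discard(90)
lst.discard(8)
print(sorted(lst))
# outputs [1, 2, 4, 50, 64, 75, 88, 92, 99]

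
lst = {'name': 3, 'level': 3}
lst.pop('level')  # 3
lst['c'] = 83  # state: {'name': 3, 'c': 83}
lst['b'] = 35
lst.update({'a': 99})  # {'name': 3, 'c': 83, 'b': 35, 'a': 99}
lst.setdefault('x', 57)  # 57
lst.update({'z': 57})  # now {'name': 3, 'c': 83, 'b': 35, 'a': 99, 'x': 57, 'z': 57}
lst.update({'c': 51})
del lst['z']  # {'name': 3, 'c': 51, 'b': 35, 'a': 99, 'x': 57}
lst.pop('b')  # 35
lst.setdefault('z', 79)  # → 79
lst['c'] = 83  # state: {'name': 3, 'c': 83, 'a': 99, 'x': 57, 'z': 79}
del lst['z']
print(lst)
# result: {'name': 3, 'c': 83, 'a': 99, 'x': 57}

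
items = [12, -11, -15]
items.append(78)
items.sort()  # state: [-15, -11, 12, 78]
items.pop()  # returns 78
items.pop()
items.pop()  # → -11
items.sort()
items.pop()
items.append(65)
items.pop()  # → 65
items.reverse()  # []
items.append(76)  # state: [76]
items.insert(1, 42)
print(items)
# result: [76, 42]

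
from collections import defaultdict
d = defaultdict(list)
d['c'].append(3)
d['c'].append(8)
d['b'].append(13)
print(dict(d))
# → {'c': [3, 8], 'b': [13]}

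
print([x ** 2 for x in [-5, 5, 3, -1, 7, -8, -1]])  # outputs [25, 25, 9, 1, 49, 64, 1]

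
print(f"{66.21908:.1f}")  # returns 66.2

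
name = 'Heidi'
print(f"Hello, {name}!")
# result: Hello, Heidi!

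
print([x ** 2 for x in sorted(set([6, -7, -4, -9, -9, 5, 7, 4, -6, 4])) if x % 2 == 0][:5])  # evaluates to [36, 16, 16, 36]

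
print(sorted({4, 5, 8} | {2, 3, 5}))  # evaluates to [2, 3, 4, 5, 8]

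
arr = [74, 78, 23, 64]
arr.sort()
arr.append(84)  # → [23, 64, 74, 78, 84]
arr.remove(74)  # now [23, 64, 78, 84]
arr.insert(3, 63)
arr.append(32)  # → [23, 64, 78, 63, 84, 32]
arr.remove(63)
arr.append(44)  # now [23, 64, 78, 84, 32, 44]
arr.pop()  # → 44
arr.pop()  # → 32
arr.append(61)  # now [23, 64, 78, 84, 61]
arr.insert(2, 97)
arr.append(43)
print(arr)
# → [23, 64, 97, 78, 84, 61, 43]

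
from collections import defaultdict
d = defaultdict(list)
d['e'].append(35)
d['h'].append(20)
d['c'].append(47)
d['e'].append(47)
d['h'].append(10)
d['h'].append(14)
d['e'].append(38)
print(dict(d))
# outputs {'e': [35, 47, 38], 'h': [20, 10, 14], 'c': [47]}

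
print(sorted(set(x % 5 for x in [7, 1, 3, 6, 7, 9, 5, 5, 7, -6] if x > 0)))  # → [0, 1, 2, 3, 4]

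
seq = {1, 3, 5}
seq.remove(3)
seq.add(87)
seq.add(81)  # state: {1, 5, 81, 87}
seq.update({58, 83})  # {1, 5, 58, 81, 83, 87}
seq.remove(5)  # {1, 58, 81, 83, 87}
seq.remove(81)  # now {1, 58, 83, 87}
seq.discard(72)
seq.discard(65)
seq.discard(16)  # {1, 58, 83, 87}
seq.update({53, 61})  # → {1, 53, 58, 61, 83, 87}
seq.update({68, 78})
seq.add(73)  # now {1, 53, 58, 61, 68, 73, 78, 83, 87}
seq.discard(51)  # {1, 53, 58, 61, 68, 73, 78, 83, 87}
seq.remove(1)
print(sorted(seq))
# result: [53, 58, 61, 68, 73, 78, 83, 87]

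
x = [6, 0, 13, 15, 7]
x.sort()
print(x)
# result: [0, 6, 7, 13, 15]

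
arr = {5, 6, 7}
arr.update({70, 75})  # {5, 6, 7, 70, 75}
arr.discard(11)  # {5, 6, 7, 70, 75}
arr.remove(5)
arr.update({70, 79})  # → {6, 7, 70, 75, 79}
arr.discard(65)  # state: {6, 7, 70, 75, 79}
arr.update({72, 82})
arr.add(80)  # {6, 7, 70, 72, 75, 79, 80, 82}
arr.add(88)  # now {6, 7, 70, 72, 75, 79, 80, 82, 88}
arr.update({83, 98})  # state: {6, 7, 70, 72, 75, 79, 80, 82, 83, 88, 98}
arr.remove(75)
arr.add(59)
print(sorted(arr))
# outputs [6, 7, 59, 70, 72, 79, 80, 82, 83, 88, 98]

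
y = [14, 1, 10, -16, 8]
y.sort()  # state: [-16, 1, 8, 10, 14]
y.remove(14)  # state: [-16, 1, 8, 10]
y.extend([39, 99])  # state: [-16, 1, 8, 10, 39, 99]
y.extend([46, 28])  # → [-16, 1, 8, 10, 39, 99, 46, 28]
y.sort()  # [-16, 1, 8, 10, 28, 39, 46, 99]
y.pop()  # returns 99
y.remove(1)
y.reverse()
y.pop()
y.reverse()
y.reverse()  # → [46, 39, 28, 10, 8]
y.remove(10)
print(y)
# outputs [46, 39, 28, 8]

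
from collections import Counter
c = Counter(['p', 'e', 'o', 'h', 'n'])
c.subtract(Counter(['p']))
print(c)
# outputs Counter({'e': 1, 'o': 1, 'h': 1, 'n': 1, 'p': 0})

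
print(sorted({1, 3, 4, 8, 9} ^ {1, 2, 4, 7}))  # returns [2, 3, 7, 8, 9]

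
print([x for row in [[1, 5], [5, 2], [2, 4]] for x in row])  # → [1, 5, 5, 2, 2, 4]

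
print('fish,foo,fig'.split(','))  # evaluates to ['fish', 'foo', 'fig']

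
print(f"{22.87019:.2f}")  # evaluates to 22.87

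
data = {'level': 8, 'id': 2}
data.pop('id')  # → 2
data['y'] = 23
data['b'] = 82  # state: {'level': 8, 'y': 23, 'b': 82}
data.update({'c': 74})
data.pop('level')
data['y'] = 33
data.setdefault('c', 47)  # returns 74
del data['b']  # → {'y': 33, 'c': 74}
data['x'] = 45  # {'y': 33, 'c': 74, 'x': 45}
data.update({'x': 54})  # {'y': 33, 'c': 74, 'x': 54}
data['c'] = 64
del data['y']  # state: {'c': 64, 'x': 54}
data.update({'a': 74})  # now {'c': 64, 'x': 54, 'a': 74}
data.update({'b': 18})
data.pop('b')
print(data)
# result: {'c': 64, 'x': 54, 'a': 74}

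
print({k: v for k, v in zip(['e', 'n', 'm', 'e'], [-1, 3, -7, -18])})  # {'e': -18, 'n': 3, 'm': -7}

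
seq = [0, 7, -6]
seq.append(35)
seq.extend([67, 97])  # [0, 7, -6, 35, 67, 97]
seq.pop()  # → 97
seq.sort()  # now [-6, 0, 7, 35, 67]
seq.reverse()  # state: [67, 35, 7, 0, -6]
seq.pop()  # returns -6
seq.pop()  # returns 0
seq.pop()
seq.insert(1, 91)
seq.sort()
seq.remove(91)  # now [35, 67]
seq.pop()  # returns 67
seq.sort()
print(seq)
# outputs [35]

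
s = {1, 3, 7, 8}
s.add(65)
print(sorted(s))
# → [1, 3, 7, 8, 65]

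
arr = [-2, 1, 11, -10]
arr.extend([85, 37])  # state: [-2, 1, 11, -10, 85, 37]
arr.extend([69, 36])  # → [-2, 1, 11, -10, 85, 37, 69, 36]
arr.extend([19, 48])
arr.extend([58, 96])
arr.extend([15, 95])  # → [-2, 1, 11, -10, 85, 37, 69, 36, 19, 48, 58, 96, 15, 95]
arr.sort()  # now [-10, -2, 1, 11, 15, 19, 36, 37, 48, 58, 69, 85, 95, 96]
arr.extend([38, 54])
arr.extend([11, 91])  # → [-10, -2, 1, 11, 15, 19, 36, 37, 48, 58, 69, 85, 95, 96, 38, 54, 11, 91]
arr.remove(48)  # [-10, -2, 1, 11, 15, 19, 36, 37, 58, 69, 85, 95, 96, 38, 54, 11, 91]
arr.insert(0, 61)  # [61, -10, -2, 1, 11, 15, 19, 36, 37, 58, 69, 85, 95, 96, 38, 54, 11, 91]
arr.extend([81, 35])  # [61, -10, -2, 1, 11, 15, 19, 36, 37, 58, 69, 85, 95, 96, 38, 54, 11, 91, 81, 35]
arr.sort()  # [-10, -2, 1, 11, 11, 15, 19, 35, 36, 37, 38, 54, 58, 61, 69, 81, 85, 91, 95, 96]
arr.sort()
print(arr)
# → [-10, -2, 1, 11, 11, 15, 19, 35, 36, 37, 38, 54, 58, 61, 69, 81, 85, 91, 95, 96]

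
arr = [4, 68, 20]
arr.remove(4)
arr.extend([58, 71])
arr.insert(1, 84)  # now [68, 84, 20, 58, 71]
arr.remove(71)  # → [68, 84, 20, 58]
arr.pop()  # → 58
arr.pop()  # 20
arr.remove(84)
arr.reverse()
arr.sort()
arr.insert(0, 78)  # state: [78, 68]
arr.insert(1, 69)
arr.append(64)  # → [78, 69, 68, 64]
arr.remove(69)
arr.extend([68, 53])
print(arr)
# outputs [78, 68, 64, 68, 53]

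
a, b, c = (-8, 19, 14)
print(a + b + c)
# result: 25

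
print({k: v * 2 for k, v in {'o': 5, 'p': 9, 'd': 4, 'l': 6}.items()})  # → {'o': 10, 'p': 18, 'd': 8, 'l': 12}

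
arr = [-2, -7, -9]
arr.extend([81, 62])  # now [-2, -7, -9, 81, 62]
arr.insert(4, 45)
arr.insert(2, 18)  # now [-2, -7, 18, -9, 81, 45, 62]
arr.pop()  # 62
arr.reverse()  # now [45, 81, -9, 18, -7, -2]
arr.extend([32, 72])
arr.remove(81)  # [45, -9, 18, -7, -2, 32, 72]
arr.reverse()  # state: [72, 32, -2, -7, 18, -9, 45]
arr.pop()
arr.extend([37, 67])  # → [72, 32, -2, -7, 18, -9, 37, 67]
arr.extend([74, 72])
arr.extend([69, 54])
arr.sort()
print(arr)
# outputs [-9, -7, -2, 18, 32, 37, 54, 67, 69, 72, 72, 74]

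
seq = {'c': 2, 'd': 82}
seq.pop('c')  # 2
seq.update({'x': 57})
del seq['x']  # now {'d': 82}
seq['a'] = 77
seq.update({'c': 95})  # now {'d': 82, 'a': 77, 'c': 95}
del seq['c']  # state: {'d': 82, 'a': 77}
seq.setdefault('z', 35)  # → 35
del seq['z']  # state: {'d': 82, 'a': 77}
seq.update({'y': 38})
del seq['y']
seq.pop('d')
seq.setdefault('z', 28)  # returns 28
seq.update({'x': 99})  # {'a': 77, 'z': 28, 'x': 99}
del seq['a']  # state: {'z': 28, 'x': 99}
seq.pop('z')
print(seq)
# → {'x': 99}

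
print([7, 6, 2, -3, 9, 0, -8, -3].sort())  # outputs None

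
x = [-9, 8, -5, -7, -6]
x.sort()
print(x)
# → [-9, -7, -6, -5, 8]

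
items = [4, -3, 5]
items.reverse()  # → [5, -3, 4]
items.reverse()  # [4, -3, 5]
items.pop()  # 5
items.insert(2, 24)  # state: [4, -3, 24]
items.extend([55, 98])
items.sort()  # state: [-3, 4, 24, 55, 98]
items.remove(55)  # [-3, 4, 24, 98]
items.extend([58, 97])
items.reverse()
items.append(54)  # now [97, 58, 98, 24, 4, -3, 54]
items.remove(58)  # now [97, 98, 24, 4, -3, 54]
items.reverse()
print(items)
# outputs [54, -3, 4, 24, 98, 97]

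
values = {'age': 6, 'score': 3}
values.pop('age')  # 6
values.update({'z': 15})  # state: {'score': 3, 'z': 15}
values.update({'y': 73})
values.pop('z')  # 15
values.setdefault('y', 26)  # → 73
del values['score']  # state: {'y': 73}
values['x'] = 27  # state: {'y': 73, 'x': 27}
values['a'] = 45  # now {'y': 73, 'x': 27, 'a': 45}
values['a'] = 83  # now {'y': 73, 'x': 27, 'a': 83}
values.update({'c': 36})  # {'y': 73, 'x': 27, 'a': 83, 'c': 36}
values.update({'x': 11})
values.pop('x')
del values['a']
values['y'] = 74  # {'y': 74, 'c': 36}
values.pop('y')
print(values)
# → {'c': 36}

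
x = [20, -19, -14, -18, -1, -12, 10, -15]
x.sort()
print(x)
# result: [-19, -18, -15, -14, -12, -1, 10, 20]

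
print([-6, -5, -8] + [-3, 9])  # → [-6, -5, -8, -3, 9]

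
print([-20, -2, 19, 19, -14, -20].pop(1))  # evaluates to -2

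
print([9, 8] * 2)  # [9, 8, 9, 8]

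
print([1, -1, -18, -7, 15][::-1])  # [15, -7, -18, -1, 1]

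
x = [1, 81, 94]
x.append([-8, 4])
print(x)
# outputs [1, 81, 94, [-8, 4]]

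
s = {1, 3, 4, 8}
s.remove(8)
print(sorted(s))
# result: [1, 3, 4]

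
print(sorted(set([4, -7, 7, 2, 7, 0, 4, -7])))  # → [-7, 0, 2, 4, 7]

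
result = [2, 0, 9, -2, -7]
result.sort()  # [-7, -2, 0, 2, 9]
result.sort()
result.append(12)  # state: [-7, -2, 0, 2, 9, 12]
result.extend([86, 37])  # [-7, -2, 0, 2, 9, 12, 86, 37]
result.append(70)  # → [-7, -2, 0, 2, 9, 12, 86, 37, 70]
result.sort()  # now [-7, -2, 0, 2, 9, 12, 37, 70, 86]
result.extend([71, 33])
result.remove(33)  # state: [-7, -2, 0, 2, 9, 12, 37, 70, 86, 71]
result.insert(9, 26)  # [-7, -2, 0, 2, 9, 12, 37, 70, 86, 26, 71]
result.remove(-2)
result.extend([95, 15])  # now [-7, 0, 2, 9, 12, 37, 70, 86, 26, 71, 95, 15]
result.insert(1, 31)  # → [-7, 31, 0, 2, 9, 12, 37, 70, 86, 26, 71, 95, 15]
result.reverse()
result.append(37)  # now [15, 95, 71, 26, 86, 70, 37, 12, 9, 2, 0, 31, -7, 37]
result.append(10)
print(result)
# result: [15, 95, 71, 26, 86, 70, 37, 12, 9, 2, 0, 31, -7, 37, 10]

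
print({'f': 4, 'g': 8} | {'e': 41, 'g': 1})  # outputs {'f': 4, 'g': 1, 'e': 41}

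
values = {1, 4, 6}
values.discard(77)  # {1, 4, 6}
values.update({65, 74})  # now {1, 4, 6, 65, 74}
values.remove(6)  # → {1, 4, 65, 74}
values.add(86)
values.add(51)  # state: {1, 4, 51, 65, 74, 86}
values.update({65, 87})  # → {1, 4, 51, 65, 74, 86, 87}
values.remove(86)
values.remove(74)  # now {1, 4, 51, 65, 87}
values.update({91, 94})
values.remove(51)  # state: {1, 4, 65, 87, 91, 94}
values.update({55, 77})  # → {1, 4, 55, 65, 77, 87, 91, 94}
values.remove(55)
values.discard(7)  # {1, 4, 65, 77, 87, 91, 94}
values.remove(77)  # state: {1, 4, 65, 87, 91, 94}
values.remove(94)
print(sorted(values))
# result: [1, 4, 65, 87, 91]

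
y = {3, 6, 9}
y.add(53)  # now {3, 6, 9, 53}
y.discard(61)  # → {3, 6, 9, 53}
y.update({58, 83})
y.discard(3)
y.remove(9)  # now {6, 53, 58, 83}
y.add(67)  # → {6, 53, 58, 67, 83}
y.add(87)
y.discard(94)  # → {6, 53, 58, 67, 83, 87}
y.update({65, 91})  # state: {6, 53, 58, 65, 67, 83, 87, 91}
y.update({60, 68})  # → {6, 53, 58, 60, 65, 67, 68, 83, 87, 91}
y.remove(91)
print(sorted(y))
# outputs [6, 53, 58, 60, 65, 67, 68, 83, 87]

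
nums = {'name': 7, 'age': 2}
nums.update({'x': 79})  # {'name': 7, 'age': 2, 'x': 79}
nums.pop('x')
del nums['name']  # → {'age': 2}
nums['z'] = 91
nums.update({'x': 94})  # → {'age': 2, 'z': 91, 'x': 94}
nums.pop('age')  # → 2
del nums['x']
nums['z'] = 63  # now {'z': 63}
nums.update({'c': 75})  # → {'z': 63, 'c': 75}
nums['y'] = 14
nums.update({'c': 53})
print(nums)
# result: {'z': 63, 'c': 53, 'y': 14}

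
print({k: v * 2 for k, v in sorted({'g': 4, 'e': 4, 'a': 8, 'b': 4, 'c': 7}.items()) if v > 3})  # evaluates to {'a': 16, 'b': 8, 'c': 14, 'e': 8, 'g': 8}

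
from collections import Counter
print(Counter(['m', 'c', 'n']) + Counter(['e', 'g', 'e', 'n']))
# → Counter({'n': 2, 'e': 2, 'm': 1, 'c': 1, 'g': 1})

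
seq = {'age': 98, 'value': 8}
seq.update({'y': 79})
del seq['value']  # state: {'age': 98, 'y': 79}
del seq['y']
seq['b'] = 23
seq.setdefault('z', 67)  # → 67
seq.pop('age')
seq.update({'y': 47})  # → {'b': 23, 'z': 67, 'y': 47}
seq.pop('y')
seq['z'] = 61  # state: {'b': 23, 'z': 61}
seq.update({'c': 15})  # {'b': 23, 'z': 61, 'c': 15}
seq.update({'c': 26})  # {'b': 23, 'z': 61, 'c': 26}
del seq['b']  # {'z': 61, 'c': 26}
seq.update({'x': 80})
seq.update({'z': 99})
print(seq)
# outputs {'z': 99, 'c': 26, 'x': 80}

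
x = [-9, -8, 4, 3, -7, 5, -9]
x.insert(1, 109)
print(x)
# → [-9, 109, -8, 4, 3, -7, 5, -9]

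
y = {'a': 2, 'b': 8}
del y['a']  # {'b': 8}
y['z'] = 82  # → {'b': 8, 'z': 82}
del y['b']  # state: {'z': 82}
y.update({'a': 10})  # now {'z': 82, 'a': 10}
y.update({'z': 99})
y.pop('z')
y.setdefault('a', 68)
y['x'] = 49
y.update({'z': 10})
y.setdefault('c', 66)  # 66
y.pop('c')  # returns 66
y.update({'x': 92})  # {'a': 10, 'x': 92, 'z': 10}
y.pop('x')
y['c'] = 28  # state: {'a': 10, 'z': 10, 'c': 28}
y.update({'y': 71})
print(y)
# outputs {'a': 10, 'z': 10, 'c': 28, 'y': 71}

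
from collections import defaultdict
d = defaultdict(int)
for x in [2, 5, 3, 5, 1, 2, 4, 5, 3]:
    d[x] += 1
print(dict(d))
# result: {2: 2, 5: 3, 3: 2, 1: 1, 4: 1}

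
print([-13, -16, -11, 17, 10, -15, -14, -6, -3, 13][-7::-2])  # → [17, -16]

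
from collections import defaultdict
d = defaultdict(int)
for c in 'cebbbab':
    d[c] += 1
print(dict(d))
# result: {'c': 1, 'e': 1, 'b': 4, 'a': 1}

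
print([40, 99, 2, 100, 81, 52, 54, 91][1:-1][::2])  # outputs [99, 100, 52]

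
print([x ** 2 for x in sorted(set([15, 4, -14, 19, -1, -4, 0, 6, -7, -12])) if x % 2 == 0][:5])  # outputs [196, 144, 16, 0, 16]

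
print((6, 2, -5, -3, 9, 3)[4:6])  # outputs (9, 3)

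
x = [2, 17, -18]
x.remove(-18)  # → [2, 17]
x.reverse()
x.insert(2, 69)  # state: [17, 2, 69]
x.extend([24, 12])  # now [17, 2, 69, 24, 12]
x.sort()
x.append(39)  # [2, 12, 17, 24, 69, 39]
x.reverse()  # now [39, 69, 24, 17, 12, 2]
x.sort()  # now [2, 12, 17, 24, 39, 69]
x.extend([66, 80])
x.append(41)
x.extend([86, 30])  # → [2, 12, 17, 24, 39, 69, 66, 80, 41, 86, 30]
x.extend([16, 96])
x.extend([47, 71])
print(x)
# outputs [2, 12, 17, 24, 39, 69, 66, 80, 41, 86, 30, 16, 96, 47, 71]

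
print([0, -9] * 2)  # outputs [0, -9, 0, -9]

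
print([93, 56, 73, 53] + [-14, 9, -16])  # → [93, 56, 73, 53, -14, 9, -16]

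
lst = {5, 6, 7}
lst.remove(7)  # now {5, 6}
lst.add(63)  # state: {5, 6, 63}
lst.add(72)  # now {5, 6, 63, 72}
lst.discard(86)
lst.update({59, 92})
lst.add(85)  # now {5, 6, 59, 63, 72, 85, 92}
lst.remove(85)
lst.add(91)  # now {5, 6, 59, 63, 72, 91, 92}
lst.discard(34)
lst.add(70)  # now {5, 6, 59, 63, 70, 72, 91, 92}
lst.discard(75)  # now {5, 6, 59, 63, 70, 72, 91, 92}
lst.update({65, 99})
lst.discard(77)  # {5, 6, 59, 63, 65, 70, 72, 91, 92, 99}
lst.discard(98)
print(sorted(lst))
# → [5, 6, 59, 63, 65, 70, 72, 91, 92, 99]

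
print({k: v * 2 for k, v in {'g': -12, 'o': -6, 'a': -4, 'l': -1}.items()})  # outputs {'g': -24, 'o': -12, 'a': -8, 'l': -2}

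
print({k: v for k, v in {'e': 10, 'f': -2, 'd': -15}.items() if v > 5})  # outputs {'e': 10}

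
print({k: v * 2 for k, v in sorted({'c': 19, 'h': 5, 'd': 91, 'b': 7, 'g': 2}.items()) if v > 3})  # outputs {'b': 14, 'c': 38, 'd': 182, 'h': 10}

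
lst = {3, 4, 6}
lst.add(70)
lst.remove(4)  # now {3, 6, 70}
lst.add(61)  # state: {3, 6, 61, 70}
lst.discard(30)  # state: {3, 6, 61, 70}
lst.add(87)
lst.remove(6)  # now {3, 61, 70, 87}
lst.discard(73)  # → {3, 61, 70, 87}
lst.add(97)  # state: {3, 61, 70, 87, 97}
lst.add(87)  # {3, 61, 70, 87, 97}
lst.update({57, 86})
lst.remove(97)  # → {3, 57, 61, 70, 86, 87}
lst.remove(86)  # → {3, 57, 61, 70, 87}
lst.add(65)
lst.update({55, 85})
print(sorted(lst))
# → [3, 55, 57, 61, 65, 70, 85, 87]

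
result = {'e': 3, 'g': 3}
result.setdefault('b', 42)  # 42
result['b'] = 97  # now {'e': 3, 'g': 3, 'b': 97}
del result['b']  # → {'e': 3, 'g': 3}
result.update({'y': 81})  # {'e': 3, 'g': 3, 'y': 81}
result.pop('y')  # 81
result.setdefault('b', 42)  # 42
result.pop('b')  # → 42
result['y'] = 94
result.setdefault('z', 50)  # 50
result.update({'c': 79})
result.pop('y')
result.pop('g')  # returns 3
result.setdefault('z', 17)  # 50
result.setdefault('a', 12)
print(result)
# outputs {'e': 3, 'z': 50, 'c': 79, 'a': 12}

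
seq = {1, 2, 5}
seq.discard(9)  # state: {1, 2, 5}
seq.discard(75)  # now {1, 2, 5}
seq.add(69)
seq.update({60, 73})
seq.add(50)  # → {1, 2, 5, 50, 60, 69, 73}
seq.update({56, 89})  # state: {1, 2, 5, 50, 56, 60, 69, 73, 89}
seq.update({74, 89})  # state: {1, 2, 5, 50, 56, 60, 69, 73, 74, 89}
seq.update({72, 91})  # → {1, 2, 5, 50, 56, 60, 69, 72, 73, 74, 89, 91}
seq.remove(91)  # {1, 2, 5, 50, 56, 60, 69, 72, 73, 74, 89}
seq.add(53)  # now {1, 2, 5, 50, 53, 56, 60, 69, 72, 73, 74, 89}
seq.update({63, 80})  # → {1, 2, 5, 50, 53, 56, 60, 63, 69, 72, 73, 74, 80, 89}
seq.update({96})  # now {1, 2, 5, 50, 53, 56, 60, 63, 69, 72, 73, 74, 80, 89, 96}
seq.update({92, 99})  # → {1, 2, 5, 50, 53, 56, 60, 63, 69, 72, 73, 74, 80, 89, 92, 96, 99}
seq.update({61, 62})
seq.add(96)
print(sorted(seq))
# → [1, 2, 5, 50, 53, 56, 60, 61, 62, 63, 69, 72, 73, 74, 80, 89, 92, 96, 99]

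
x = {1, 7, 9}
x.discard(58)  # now {1, 7, 9}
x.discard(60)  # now {1, 7, 9}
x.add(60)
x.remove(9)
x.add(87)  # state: {1, 7, 60, 87}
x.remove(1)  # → {7, 60, 87}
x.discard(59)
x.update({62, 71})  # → {7, 60, 62, 71, 87}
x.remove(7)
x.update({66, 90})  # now {60, 62, 66, 71, 87, 90}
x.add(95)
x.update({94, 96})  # {60, 62, 66, 71, 87, 90, 94, 95, 96}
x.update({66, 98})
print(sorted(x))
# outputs [60, 62, 66, 71, 87, 90, 94, 95, 96, 98]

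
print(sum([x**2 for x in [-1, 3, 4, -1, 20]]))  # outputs 427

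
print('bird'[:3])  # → bir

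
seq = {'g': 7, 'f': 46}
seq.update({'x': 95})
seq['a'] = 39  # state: {'g': 7, 'f': 46, 'x': 95, 'a': 39}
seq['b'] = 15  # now {'g': 7, 'f': 46, 'x': 95, 'a': 39, 'b': 15}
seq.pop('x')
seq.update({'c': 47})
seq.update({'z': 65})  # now {'g': 7, 'f': 46, 'a': 39, 'b': 15, 'c': 47, 'z': 65}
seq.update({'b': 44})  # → {'g': 7, 'f': 46, 'a': 39, 'b': 44, 'c': 47, 'z': 65}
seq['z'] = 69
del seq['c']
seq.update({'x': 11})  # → {'g': 7, 'f': 46, 'a': 39, 'b': 44, 'z': 69, 'x': 11}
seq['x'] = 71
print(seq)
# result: {'g': 7, 'f': 46, 'a': 39, 'b': 44, 'z': 69, 'x': 71}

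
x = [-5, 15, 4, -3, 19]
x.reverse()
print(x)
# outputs [19, -3, 4, 15, -5]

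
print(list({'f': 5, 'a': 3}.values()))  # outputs [5, 3]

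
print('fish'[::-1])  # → hsif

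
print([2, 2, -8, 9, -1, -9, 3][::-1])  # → [3, -9, -1, 9, -8, 2, 2]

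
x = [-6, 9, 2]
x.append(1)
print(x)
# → [-6, 9, 2, 1]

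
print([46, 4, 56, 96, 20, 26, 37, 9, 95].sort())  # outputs None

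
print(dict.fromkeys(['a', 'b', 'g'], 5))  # {'a': 5, 'b': 5, 'g': 5}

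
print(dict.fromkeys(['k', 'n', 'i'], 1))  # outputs {'k': 1, 'n': 1, 'i': 1}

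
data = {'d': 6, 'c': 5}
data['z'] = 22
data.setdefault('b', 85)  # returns 85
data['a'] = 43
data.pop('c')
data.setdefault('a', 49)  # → 43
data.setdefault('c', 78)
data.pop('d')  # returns 6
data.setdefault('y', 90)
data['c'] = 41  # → {'z': 22, 'b': 85, 'a': 43, 'c': 41, 'y': 90}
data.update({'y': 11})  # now {'z': 22, 'b': 85, 'a': 43, 'c': 41, 'y': 11}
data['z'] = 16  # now {'z': 16, 'b': 85, 'a': 43, 'c': 41, 'y': 11}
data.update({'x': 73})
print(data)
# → {'z': 16, 'b': 85, 'a': 43, 'c': 41, 'y': 11, 'x': 73}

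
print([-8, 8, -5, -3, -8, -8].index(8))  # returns 1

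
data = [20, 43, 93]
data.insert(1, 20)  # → [20, 20, 43, 93]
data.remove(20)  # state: [20, 43, 93]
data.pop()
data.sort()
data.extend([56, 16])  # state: [20, 43, 56, 16]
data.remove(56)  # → [20, 43, 16]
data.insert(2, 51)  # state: [20, 43, 51, 16]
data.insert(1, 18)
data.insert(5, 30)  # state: [20, 18, 43, 51, 16, 30]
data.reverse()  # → [30, 16, 51, 43, 18, 20]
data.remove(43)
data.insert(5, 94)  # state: [30, 16, 51, 18, 20, 94]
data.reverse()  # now [94, 20, 18, 51, 16, 30]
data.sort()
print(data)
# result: [16, 18, 20, 30, 51, 94]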